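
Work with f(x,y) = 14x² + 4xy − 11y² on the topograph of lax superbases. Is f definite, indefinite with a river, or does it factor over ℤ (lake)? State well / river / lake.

D = b²−4ac = 4² − 4·14·(-11) = 632
D > 0 non-square ⇒ indefinite ⇒ periodic river

river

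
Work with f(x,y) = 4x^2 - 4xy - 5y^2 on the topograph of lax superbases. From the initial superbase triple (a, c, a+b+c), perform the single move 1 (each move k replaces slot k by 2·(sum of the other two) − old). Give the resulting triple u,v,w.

start (4,-5,-5) = (f(1,0),f(0,1),f(1,1))
replace slot 1: 2·((-5)+(-5)) − 4 = -24 → (-24,-5,-5)

-24,-5,-5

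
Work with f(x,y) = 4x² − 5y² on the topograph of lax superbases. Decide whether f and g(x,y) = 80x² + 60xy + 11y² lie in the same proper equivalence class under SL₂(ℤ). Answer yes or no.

D₁ = 80, D₂ = 80
river cycle of f (length 2): (4, 8, -1), (-1, 8, 4)
river cycle of g (length 2): (-1, 8, 4), (4, 8, -1)
cycles coincide ⇒ equivalent

yes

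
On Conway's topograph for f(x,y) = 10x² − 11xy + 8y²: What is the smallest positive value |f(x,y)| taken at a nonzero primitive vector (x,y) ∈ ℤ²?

translate: b→9 (≡-11 mod 20), so (10,-11,8)→(10,9,7)
flip: (10,9,7)→(7,-9,10)
translate: b→5 (≡-9 mod 14), so (7,-9,10)→(7,5,8)
reduced (well bottom): (7,5,8) with a≤c, −a<b≤a
well minimum = a = 7

7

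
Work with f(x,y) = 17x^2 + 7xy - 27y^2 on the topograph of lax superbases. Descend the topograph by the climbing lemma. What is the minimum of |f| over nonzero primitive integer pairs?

descent: ρ → (-27,-7,17)
descent: ρ → (17,41,-3)  [lands on river]
river: ρ → (-3,43,3)
river: ρ → (3,41,-17)
river: ρ → (-17,27,17)
closes: descent 2, river 4
min |a| on river = 3

3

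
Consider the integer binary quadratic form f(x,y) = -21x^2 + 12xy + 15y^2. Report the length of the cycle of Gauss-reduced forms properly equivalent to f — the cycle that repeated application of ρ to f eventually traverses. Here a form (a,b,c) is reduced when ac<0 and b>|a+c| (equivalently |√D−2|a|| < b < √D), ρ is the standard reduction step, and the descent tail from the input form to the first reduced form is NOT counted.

D = 1404, ⌊√D⌋ = 37
river: ρ → (15,18,-18)
river: ρ → (-18,18,15)
river: ρ → (15,12,-21)
river: ρ → (-21,30,6)
river: ρ → (6,30,-21)
river: ρ → (-21,12,15)
ρ-cycle length = 6 (tail of 0 descent steps not counted)

6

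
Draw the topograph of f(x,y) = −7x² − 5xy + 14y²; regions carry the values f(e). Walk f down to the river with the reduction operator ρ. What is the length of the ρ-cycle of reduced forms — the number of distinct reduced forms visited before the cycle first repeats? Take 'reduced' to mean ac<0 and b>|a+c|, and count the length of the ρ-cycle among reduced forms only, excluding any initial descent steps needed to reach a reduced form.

D = 417, ⌊√D⌋ = 20
descent: ρ → (14,5,-7)
descent: ρ → (-7,9,12)  [lands on river]
river: ρ → (12,15,-4)
river: ρ → (-4,17,8)
river: ρ → (8,15,-6)
river: ρ → (-6,9,14)
river: ρ → (14,19,-1)
river: ρ → (-1,19,14)
river: ρ → (14,9,-6)
river: ρ → (-6,15,8)
river: ρ → (8,17,-4)
river: ρ → (-4,15,12)
river: ρ → (12,9,-7)
river: ρ → (-7,19,2)
river: ρ → (2,17,-16)
river: ρ → (-16,15,3)
river: ρ → (3,15,-16)
river: ρ → (-16,17,2)
river: ρ → (2,19,-7)
ρ-cycle length = 18 (tail of 2 descent steps not counted)

18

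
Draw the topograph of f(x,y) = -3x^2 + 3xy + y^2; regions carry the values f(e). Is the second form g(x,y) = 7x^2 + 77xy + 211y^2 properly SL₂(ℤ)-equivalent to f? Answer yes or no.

D₁ = 21, D₂ = 21
river cycle of f (length 2): (1, 3, -3), (-3, 3, 1)
river cycle of g (length 2): (1, 3, -3), (-3, 3, 1)
cycles coincide ⇒ equivalent

yes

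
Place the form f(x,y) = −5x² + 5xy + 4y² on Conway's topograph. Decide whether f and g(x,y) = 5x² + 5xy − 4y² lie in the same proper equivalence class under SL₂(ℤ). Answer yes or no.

D₁ = 105, D₂ = 105
river cycle of f (length 6): (4, 3, -6), (-6, 9, 1), (1, 9, -6), (-6, 3, 4), (4, 5, -5), (-5, 5, 4)
river cycle of g (length 6): (-4, 3, 6), (6, 9, -1), (-1, 9, 6), (6, 3, -4), (-4, 5, 5), (5, 5, -4)
cycles differ ⇒ inequivalent

no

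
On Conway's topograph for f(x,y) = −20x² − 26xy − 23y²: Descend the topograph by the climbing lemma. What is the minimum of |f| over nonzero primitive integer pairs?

translate: b→-14 (≡26 mod 40), so (20,26,23)→(20,-14,17)
flip: (20,-14,17)→(17,14,20)
reduced (well bottom): (17,14,20) with a≤c, −a<b≤a
well minimum |f| = |-17| = 17 (negative-definite)

17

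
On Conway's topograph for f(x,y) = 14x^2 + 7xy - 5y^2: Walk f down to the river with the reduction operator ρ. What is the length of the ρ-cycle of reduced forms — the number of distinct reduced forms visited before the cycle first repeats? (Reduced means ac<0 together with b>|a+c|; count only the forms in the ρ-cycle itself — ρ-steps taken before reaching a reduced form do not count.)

D = 329, ⌊√D⌋ = 18
descent: ρ → (-5,13,8)  [lands on river]
river: ρ → (8,3,-10)
river: ρ → (-10,17,1)
river: ρ → (1,17,-10)
river: ρ → (-10,3,8)
river: ρ → (8,13,-5)
river: ρ → (-5,17,2)
river: ρ → (2,15,-13)
river: ρ → (-13,11,4)
river: ρ → (4,13,-10)
river: ρ → (-10,7,7)
river: ρ → (7,7,-10)
river: ρ → (-10,13,4)
river: ρ → (4,11,-13)
river: ρ → (-13,15,2)
river: ρ → (2,17,-5)
ρ-cycle length = 16 (tail of 1 descent step not counted)

16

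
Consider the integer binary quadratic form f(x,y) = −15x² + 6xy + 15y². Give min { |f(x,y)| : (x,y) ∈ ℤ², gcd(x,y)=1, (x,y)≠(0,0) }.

river: ρ → (15,24,-6)
river: ρ → (-6,24,15)
river: ρ → (15,6,-15)
river: ρ → (-15,24,6)
river: ρ → (6,24,-15)
river: ρ → (-15,6,15)
closes: descent 0, river 6
min |a| on river = 6

6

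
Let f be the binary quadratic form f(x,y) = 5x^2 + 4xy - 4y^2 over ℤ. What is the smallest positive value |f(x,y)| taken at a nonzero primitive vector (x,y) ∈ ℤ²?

river: ρ → (-4,4,5)
river: ρ → (5,6,-3)
river: ρ → (-3,6,5)
river: ρ → (5,4,-4)
closes: descent 0, river 4
min |a| on river = 3

3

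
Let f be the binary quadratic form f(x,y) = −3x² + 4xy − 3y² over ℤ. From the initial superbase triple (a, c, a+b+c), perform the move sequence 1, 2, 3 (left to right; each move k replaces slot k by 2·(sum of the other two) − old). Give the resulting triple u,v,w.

start (-3,-3,-2) = (f(1,0),f(0,1),f(1,1))
replace slot 1: 2·((-3)+(-2)) − (-3) = -7 → (-7,-3,-2)
replace slot 2: 2·((-7)+(-2)) − (-3) = -15 → (-7,-15,-2)
replace slot 3: 2·((-7)+(-15)) − (-2) = -42 → (-7,-15,-42)

-7,-15,-42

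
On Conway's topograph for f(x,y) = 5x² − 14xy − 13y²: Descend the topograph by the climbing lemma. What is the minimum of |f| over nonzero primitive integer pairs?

descent: ρ → (-13,14,5)  [lands on river]
river: ρ → (5,16,-10)
river: ρ → (-10,4,11)
river: ρ → (11,18,-3)
river: ρ → (-3,18,11)
river: ρ → (11,4,-10)
river: ρ → (-10,16,5)
river: ρ → (5,14,-13)
river: ρ → (-13,12,6)
river: ρ → (6,12,-13)
closes: descent 1, river 10
min |a| on river = 3

3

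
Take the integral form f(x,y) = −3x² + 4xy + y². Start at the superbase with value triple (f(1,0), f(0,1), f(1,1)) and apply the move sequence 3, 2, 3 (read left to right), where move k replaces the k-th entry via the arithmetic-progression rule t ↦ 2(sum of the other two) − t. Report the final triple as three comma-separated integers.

start (-3,1,2) = (f(1,0),f(0,1),f(1,1))
replace slot 3: 2·((-3)+1) − 2 = -6 → (-3,1,-6)
replace slot 2: 2·((-3)+(-6)) − 1 = -19 → (-3,-19,-6)
replace slot 3: 2·((-3)+(-19)) − (-6) = -38 → (-3,-19,-38)

-3,-19,-38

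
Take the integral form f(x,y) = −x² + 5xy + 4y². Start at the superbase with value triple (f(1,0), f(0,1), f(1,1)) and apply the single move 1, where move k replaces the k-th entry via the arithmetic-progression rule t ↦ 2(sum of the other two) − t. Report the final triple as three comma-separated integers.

start (-1,4,8) = (f(1,0),f(0,1),f(1,1))
replace slot 1: 2·(4+8) − (-1) = 25 → (25,4,8)

25,4,8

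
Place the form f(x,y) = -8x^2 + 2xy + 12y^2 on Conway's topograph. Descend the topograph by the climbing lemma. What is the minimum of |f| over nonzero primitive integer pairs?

descent: ρ → (12,-2,-8)
descent: ρ → (-8,18,2)  [lands on river]
river: ρ → (2,18,-8)
river: ρ → (-8,14,6)
river: ρ → (6,10,-12)
river: ρ → (-12,14,4)
river: ρ → (4,18,-4)
river: ρ → (-4,14,12)
river: ρ → (12,10,-6)
river: ρ → (-6,14,8)
river: ρ → (8,18,-2)
river: ρ → (-2,18,8)
river: ρ → (8,14,-6)
river: ρ → (-6,10,12)
river: ρ → (12,14,-4)
river: ρ → (-4,18,4)
river: ρ → (4,14,-12)
river: ρ → (-12,10,6)
river: ρ → (6,14,-8)
closes: descent 2, river 18
min |a| on river = 2

2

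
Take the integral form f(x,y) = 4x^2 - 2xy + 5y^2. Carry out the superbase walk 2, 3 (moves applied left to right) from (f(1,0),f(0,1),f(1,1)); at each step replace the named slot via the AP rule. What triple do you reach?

start (4,5,7) = (f(1,0),f(0,1),f(1,1))
replace slot 2: 2·(4+7) − 5 = 17 → (4,17,7)
replace slot 3: 2·(4+17) − 7 = 35 → (4,17,35)

4,17,35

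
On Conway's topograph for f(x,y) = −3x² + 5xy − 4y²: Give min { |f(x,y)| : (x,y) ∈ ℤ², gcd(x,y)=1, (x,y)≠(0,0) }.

translate: b→1 (≡-5 mod 6), so (3,-5,4)→(3,1,2)
flip: (3,1,2)→(2,-1,3)
reduced (well bottom): (2,-1,3) with a≤c, −a<b≤a
well minimum |f| = |-2| = 2 (negative-definite)

2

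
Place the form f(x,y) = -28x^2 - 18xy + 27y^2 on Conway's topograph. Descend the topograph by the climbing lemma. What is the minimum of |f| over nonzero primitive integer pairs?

descent: ρ → (27,18,-28)  [lands on river]
river: ρ → (-28,38,17)
river: ρ → (17,30,-36)
river: ρ → (-36,42,11)
river: ρ → (11,46,-28)
river: ρ → (-28,10,29)
river: ρ → (29,48,-9)
river: ρ → (-9,42,44)
river: ρ → (44,46,-7)
river: ρ → (-7,52,23)
river: ρ → (23,40,-19)
river: ρ → (-19,36,27)
closes: descent 1, river 12
min |a| on river = 7

7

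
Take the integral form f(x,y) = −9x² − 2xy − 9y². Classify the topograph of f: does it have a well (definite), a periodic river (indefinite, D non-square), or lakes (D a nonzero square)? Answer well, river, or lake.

D = b²−4ac = (-2)² − 4·(-9)·(-9) = -320
D < 0 ⇒ definite ⇒ every region one sign ⇒ single well

well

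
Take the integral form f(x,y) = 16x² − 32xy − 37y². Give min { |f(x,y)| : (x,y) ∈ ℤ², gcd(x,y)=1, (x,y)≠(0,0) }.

descent: ρ → (-37,32,16)  [lands on river]
river: ρ → (16,32,-37)
river: ρ → (-37,42,11)
river: ρ → (11,46,-29)
river: ρ → (-29,12,28)
river: ρ → (28,44,-13)
river: ρ → (-13,34,43)
river: ρ → (43,52,-4)
river: ρ → (-4,52,43)
river: ρ → (43,34,-13)
river: ρ → (-13,44,28)
river: ρ → (28,12,-29)
river: ρ → (-29,46,11)
river: ρ → (11,42,-37)
closes: descent 1, river 14
min |a| on river = 4

4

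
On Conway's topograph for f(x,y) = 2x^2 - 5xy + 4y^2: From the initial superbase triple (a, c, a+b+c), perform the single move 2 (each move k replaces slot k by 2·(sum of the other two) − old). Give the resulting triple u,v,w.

start (2,4,1) = (f(1,0),f(0,1),f(1,1))
replace slot 2: 2·(2+1) − 4 = 2 → (2,2,1)

2,2,1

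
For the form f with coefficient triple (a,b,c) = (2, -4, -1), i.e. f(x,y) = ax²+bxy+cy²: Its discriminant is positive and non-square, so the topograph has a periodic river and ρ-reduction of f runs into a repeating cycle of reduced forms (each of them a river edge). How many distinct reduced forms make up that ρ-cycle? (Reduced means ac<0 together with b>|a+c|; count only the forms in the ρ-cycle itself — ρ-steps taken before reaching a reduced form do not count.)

D = 24, ⌊√D⌋ = 4
descent: ρ → (-1,4,2)  [lands on river]
river: ρ → (2,4,-1)
ρ-cycle length = 2 (tail of 1 descent step not counted)

2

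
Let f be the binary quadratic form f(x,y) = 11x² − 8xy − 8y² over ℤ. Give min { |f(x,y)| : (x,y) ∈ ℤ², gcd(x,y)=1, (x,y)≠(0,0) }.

descent: ρ → (-8,8,11)  [lands on river]
river: ρ → (11,14,-5)
river: ρ → (-5,16,8)
river: ρ → (8,16,-5)
river: ρ → (-5,14,11)
river: ρ → (11,8,-8)
closes: descent 1, river 6
min |a| on river = 5

5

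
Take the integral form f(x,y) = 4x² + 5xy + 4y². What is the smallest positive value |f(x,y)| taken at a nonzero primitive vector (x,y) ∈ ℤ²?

translate: b→-3 (≡5 mod 8), so (4,5,4)→(4,-3,3)
flip: (4,-3,3)→(3,3,4)
reduced (well bottom): (3,3,4) with a≤c, −a<b≤a
well minimum = a = 3

3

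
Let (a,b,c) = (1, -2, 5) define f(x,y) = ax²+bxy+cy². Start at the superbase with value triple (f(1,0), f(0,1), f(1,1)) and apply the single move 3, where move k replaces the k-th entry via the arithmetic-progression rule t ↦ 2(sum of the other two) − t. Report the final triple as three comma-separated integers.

start (1,5,4) = (f(1,0),f(0,1),f(1,1))
replace slot 3: 2·(1+5) − 4 = 8 → (1,5,8)

1,5,8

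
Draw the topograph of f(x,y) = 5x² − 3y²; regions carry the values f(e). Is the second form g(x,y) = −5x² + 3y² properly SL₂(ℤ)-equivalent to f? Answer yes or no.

D₁ = 60, D₂ = 60
river cycle of f (length 2): (-3, 6, 2), (2, 6, -3)
river cycle of g (length 2): (3, 6, -2), (-2, 6, 3)
cycles differ ⇒ inequivalent

no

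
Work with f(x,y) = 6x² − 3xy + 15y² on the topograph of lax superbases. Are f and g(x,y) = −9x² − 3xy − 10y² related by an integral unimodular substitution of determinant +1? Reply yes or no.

D₁ = -351, D₂ = -351
f: reduced (well bottom): (6,-3,15) with a≤c, −a<b≤a
g is negative-definite; reduce −g:
−g: reduced (well bottom): (9,3,10) with a≤c, −a<b≤a
flip sign back: reduced form of g is (-9,-3,-10)
reduced forms (6, -3, 15) vs (-9, -3, -10) ⇒ inequivalent

no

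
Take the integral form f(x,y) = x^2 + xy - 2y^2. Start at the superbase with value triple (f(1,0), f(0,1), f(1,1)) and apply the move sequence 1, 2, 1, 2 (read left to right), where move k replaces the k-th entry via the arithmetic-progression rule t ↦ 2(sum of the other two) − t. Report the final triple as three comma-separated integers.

start (1,-2,0) = (f(1,0),f(0,1),f(1,1))
replace slot 1: 2·((-2)+0) − 1 = -5 → (-5,-2,0)
replace slot 2: 2·((-5)+0) − (-2) = -8 → (-5,-8,0)
replace slot 1: 2·((-8)+0) − (-5) = -11 → (-11,-8,0)
replace slot 2: 2·((-11)+0) − (-8) = -14 → (-11,-14,0)

-11,-14,0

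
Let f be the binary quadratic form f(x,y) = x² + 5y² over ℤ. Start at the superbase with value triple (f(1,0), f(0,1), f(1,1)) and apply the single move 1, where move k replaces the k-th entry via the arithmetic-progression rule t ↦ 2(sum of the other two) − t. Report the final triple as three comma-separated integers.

start (1,5,6) = (f(1,0),f(0,1),f(1,1))
replace slot 1: 2·(5+6) − 1 = 21 → (21,5,6)

21,5,6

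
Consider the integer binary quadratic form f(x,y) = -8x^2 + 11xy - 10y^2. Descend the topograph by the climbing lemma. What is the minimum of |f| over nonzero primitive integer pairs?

translate: b→5 (≡-11 mod 16), so (8,-11,10)→(8,5,7)
flip: (8,5,7)→(7,-5,8)
reduced (well bottom): (7,-5,8) with a≤c, −a<b≤a
well minimum |f| = |-7| = 7 (negative-definite)

7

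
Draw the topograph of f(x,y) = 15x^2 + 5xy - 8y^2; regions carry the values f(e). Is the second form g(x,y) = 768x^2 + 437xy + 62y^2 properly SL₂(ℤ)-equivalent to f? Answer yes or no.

D₁ = 505, D₂ = 505
river cycle of f (length 8): (-8, 11, 12), (12, 13, -7), (-7, 15, 10), (10, 5, -12), (-12, 19, 3), (3, 17, -18), (-18, 19, 2), (2, 21, -8)
river cycle of g (length 8): (12, 13, -7), (-7, 15, 10), (10, 5, -12), (-12, 19, 3), (3, 17, -18), (-18, 19, 2), (2, 21, -8), (-8, 11, 12)
cycles coincide ⇒ equivalent

yes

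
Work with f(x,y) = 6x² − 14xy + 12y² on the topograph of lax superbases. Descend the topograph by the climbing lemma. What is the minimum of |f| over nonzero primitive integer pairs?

translate: b→-2 (≡-14 mod 12), so (6,-14,12)→(6,-2,4)
flip: (6,-2,4)→(4,2,6)
reduced (well bottom): (4,2,6) with a≤c, −a<b≤a
well minimum = a = 4

4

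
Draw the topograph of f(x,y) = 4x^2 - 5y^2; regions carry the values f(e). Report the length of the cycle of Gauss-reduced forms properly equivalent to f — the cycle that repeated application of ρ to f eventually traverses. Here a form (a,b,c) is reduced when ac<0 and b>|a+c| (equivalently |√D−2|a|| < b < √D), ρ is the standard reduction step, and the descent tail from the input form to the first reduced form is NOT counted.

D = 80, ⌊√D⌋ = 8
descent: ρ → (-5,0,4)
descent: ρ → (4,8,-1)  [lands on river]
river: ρ → (-1,8,4)
ρ-cycle length = 2 (tail of 2 descent steps not counted)

2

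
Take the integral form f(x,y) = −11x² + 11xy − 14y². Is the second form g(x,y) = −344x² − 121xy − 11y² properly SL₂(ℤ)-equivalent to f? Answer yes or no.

D₁ = -495, D₂ = -495
f is negative-definite; reduce −f:
−f: translate: b→11 (≡-11 mod 22), so (11,-11,14)→(11,11,14)
−f: reduced (well bottom): (11,11,14) with a≤c, −a<b≤a
flip sign back: reduced form of f is (-11,-11,-14)
g is negative-definite; reduce −g:
−g: flip: (344,121,11)→(11,-121,344)
−g: translate: b→11 (≡-121 mod 22), so (11,-121,344)→(11,11,14)
−g: reduced (well bottom): (11,11,14) with a≤c, −a<b≤a
flip sign back: reduced form of g is (-11,-11,-14)
reduced forms (-11, -11, -14) vs (-11, -11, -14) ⇒ equivalent

yes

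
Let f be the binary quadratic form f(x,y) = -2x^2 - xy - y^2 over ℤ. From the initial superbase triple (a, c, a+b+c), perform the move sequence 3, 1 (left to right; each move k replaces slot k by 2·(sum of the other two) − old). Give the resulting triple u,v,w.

start (-2,-1,-4) = (f(1,0),f(0,1),f(1,1))
replace slot 3: 2·((-2)+(-1)) − (-4) = -2 → (-2,-1,-2)
replace slot 1: 2·((-1)+(-2)) − (-2) = -4 → (-4,-1,-2)

-4,-1,-2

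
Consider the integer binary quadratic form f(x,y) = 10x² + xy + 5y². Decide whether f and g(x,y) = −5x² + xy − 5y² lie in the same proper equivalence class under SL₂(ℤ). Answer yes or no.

D₁ = -199, D₂ = -99
discriminants differ ⇒ not SL₂(ℤ)-equivalent

no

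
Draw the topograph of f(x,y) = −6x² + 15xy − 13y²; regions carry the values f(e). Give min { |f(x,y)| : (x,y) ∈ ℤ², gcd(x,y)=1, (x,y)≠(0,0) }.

translate: b→-3 (≡-15 mod 12), so (6,-15,13)→(6,-3,4)
flip: (6,-3,4)→(4,3,6)
reduced (well bottom): (4,3,6) with a≤c, −a<b≤a
well minimum |f| = |-4| = 4 (negative-definite)

4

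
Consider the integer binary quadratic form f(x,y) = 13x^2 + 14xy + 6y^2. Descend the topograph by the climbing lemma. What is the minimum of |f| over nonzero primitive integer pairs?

translate: b→-12 (≡14 mod 26), so (13,14,6)→(13,-12,5)
flip: (13,-12,5)→(5,12,13)
translate: b→2 (≡12 mod 10), so (5,12,13)→(5,2,6)
reduced (well bottom): (5,2,6) with a≤c, −a<b≤a
well minimum = a = 5

5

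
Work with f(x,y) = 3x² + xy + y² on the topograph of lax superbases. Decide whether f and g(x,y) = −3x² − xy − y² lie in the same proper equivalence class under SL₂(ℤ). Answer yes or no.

D₁ = -11, D₂ = -11
f: flip: (3,1,1)→(1,-1,3)
f: translate: b→1 (≡-1 mod 2), so (1,-1,3)→(1,1,3)
f: reduced (well bottom): (1,1,3) with a≤c, −a<b≤a
g is negative-definite; reduce −g:
−g: flip: (3,1,1)→(1,-1,3)
−g: translate: b→1 (≡-1 mod 2), so (1,-1,3)→(1,1,3)
−g: reduced (well bottom): (1,1,3) with a≤c, −a<b≤a
flip sign back: reduced form of g is (-1,-1,-3)
reduced forms (1, 1, 3) vs (-1, -1, -3) ⇒ inequivalent

no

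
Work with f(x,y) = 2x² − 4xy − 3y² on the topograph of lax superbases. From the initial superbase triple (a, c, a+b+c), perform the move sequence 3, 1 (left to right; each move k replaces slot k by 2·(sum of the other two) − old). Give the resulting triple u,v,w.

start (2,-3,-5) = (f(1,0),f(0,1),f(1,1))
replace slot 3: 2·(2+(-3)) − (-5) = 3 → (2,-3,3)
replace slot 1: 2·((-3)+3) − 2 = -2 → (-2,-3,3)

-2,-3,3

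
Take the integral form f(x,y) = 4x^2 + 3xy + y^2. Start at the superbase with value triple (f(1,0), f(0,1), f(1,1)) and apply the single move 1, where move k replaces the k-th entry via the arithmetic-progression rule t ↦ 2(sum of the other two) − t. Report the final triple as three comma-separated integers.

start (4,1,8) = (f(1,0),f(0,1),f(1,1))
replace slot 1: 2·(1+8) − 4 = 14 → (14,1,8)

14,1,8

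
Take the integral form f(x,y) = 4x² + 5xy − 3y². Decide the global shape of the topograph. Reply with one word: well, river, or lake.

D = b²−4ac = 5² − 4·4·(-3) = 73
D > 0 non-square ⇒ indefinite ⇒ periodic river

river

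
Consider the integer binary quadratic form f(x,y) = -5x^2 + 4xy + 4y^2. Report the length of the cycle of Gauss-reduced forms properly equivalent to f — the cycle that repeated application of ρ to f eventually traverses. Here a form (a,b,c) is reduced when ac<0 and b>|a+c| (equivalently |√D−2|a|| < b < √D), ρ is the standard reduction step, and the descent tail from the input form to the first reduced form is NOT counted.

D = 96, ⌊√D⌋ = 9
river: ρ → (4,4,-5)
river: ρ → (-5,6,3)
river: ρ → (3,6,-5)
river: ρ → (-5,4,4)
ρ-cycle length = 4 (tail of 0 descent steps not counted)

4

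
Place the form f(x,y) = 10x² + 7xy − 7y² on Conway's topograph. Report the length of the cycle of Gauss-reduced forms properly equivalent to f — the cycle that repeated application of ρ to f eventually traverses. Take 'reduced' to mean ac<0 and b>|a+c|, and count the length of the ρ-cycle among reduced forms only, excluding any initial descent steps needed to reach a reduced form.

D = 329, ⌊√D⌋ = 18
river: ρ → (-7,7,10)
river: ρ → (10,13,-4)
river: ρ → (-4,11,13)
river: ρ → (13,15,-2)
river: ρ → (-2,17,5)
river: ρ → (5,13,-8)
river: ρ → (-8,3,10)
river: ρ → (10,17,-1)
river: ρ → (-1,17,10)
river: ρ → (10,3,-8)
river: ρ → (-8,13,5)
river: ρ → (5,17,-2)
river: ρ → (-2,15,13)
river: ρ → (13,11,-4)
river: ρ → (-4,13,10)
river: ρ → (10,7,-7)
ρ-cycle length = 16 (tail of 0 descent steps not counted)

16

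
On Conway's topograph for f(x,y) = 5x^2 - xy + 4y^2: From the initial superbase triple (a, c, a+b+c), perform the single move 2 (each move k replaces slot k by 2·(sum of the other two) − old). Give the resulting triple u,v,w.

start (5,4,8) = (f(1,0),f(0,1),f(1,1))
replace slot 2: 2·(5+8) − 4 = 22 → (5,22,8)

5,22,8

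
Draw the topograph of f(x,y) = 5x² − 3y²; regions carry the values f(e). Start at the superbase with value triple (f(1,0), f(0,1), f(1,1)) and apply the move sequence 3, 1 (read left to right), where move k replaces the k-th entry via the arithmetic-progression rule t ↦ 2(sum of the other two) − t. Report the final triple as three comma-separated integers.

start (5,-3,2) = (f(1,0),f(0,1),f(1,1))
replace slot 3: 2·(5+(-3)) − 2 = 2 → (5,-3,2)
replace slot 1: 2·((-3)+2) − 5 = -7 → (-7,-3,2)

-7,-3,2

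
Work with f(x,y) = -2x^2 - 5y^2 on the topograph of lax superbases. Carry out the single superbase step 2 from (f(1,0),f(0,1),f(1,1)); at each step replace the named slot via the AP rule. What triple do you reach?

start (-2,-5,-7) = (f(1,0),f(0,1),f(1,1))
replace slot 2: 2·((-2)+(-7)) − (-5) = -13 → (-2,-13,-7)

-2,-13,-7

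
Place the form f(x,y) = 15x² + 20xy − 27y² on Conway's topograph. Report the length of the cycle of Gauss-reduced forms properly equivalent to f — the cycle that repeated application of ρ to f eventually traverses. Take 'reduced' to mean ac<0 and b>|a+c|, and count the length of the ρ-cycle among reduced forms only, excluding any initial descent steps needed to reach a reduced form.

D = 2020, ⌊√D⌋ = 44
river: ρ → (-27,34,8)
river: ρ → (8,30,-35)
river: ρ → (-35,40,3)
river: ρ → (3,44,-7)
river: ρ → (-7,40,15)
river: ρ → (15,20,-27)
ρ-cycle length = 6 (tail of 0 descent steps not counted)

6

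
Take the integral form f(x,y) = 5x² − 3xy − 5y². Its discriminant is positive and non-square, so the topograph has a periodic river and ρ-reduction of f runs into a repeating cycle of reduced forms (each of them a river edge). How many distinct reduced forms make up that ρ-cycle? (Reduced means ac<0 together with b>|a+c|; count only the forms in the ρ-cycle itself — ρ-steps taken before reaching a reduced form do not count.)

D = 109, ⌊√D⌋ = 10
descent: ρ → (-5,3,5)  [lands on river]
river: ρ → (5,7,-3)
river: ρ → (-3,5,7)
river: ρ → (7,9,-1)
river: ρ → (-1,9,7)
river: ρ → (7,5,-3)
river: ρ → (-3,7,5)
river: ρ → (5,3,-5)
river: ρ → (-5,7,3)
river: ρ → (3,5,-7)
river: ρ → (-7,9,1)
river: ρ → (1,9,-7)
river: ρ → (-7,5,3)
river: ρ → (3,7,-5)
ρ-cycle length = 14 (tail of 1 descent step not counted)

14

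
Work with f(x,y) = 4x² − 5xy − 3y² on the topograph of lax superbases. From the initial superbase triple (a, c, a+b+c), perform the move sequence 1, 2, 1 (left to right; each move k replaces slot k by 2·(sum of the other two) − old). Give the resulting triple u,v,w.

start (4,-3,-4) = (f(1,0),f(0,1),f(1,1))
replace slot 1: 2·((-3)+(-4)) − 4 = -18 → (-18,-3,-4)
replace slot 2: 2·((-18)+(-4)) − (-3) = -41 → (-18,-41,-4)
replace slot 1: 2·((-41)+(-4)) − (-18) = -72 → (-72,-41,-4)

-72,-41,-4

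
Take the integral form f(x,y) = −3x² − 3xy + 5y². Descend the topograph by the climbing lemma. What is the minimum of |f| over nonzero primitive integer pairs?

descent: ρ → (5,3,-3)  [lands on river]
river: ρ → (-3,3,5)
river: ρ → (5,7,-1)
river: ρ → (-1,7,5)
closes: descent 1, river 4
min |a| on river = 1

1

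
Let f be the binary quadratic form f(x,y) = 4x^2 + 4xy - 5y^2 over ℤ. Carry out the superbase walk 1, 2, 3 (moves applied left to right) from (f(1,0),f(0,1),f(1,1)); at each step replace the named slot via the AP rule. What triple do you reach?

start (4,-5,3) = (f(1,0),f(0,1),f(1,1))
replace slot 1: 2·((-5)+3) − 4 = -8 → (-8,-5,3)
replace slot 2: 2·((-8)+3) − (-5) = -5 → (-8,-5,3)
replace slot 3: 2·((-8)+(-5)) − 3 = -29 → (-8,-5,-29)

-8,-5,-29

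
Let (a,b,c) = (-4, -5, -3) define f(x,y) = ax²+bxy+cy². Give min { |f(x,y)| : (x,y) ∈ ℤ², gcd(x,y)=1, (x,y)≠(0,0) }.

translate: b→-3 (≡5 mod 8), so (4,5,3)→(4,-3,2)
flip: (4,-3,2)→(2,3,4)
translate: b→-1 (≡3 mod 4), so (2,3,4)→(2,-1,3)
reduced (well bottom): (2,-1,3) with a≤c, −a<b≤a
well minimum |f| = |-2| = 2 (negative-definite)

2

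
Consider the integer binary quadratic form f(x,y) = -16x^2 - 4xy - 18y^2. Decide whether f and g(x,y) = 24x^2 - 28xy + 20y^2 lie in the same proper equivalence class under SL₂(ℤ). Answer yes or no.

D₁ = -1136, D₂ = -1136
f is negative-definite; reduce −f:
−f: reduced (well bottom): (16,4,18) with a≤c, −a<b≤a
flip sign back: reduced form of f is (-16,-4,-18)
g: translate: b→20 (≡-28 mod 48), so (24,-28,20)→(24,20,16)
g: flip: (24,20,16)→(16,-20,24)
g: translate: b→12 (≡-20 mod 32), so (16,-20,24)→(16,12,20)
g: reduced (well bottom): (16,12,20) with a≤c, −a<b≤a
reduced forms (-16, -4, -18) vs (16, 12, 20) ⇒ inequivalent

no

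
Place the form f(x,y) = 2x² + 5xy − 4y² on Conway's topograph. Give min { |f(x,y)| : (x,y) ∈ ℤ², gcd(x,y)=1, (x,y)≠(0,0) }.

river: ρ → (-4,3,3)
river: ρ → (3,3,-4)
river: ρ → (-4,5,2)
river: ρ → (2,7,-1)
river: ρ → (-1,7,2)
river: ρ → (2,5,-4)
closes: descent 0, river 6
min |a| on river = 1

1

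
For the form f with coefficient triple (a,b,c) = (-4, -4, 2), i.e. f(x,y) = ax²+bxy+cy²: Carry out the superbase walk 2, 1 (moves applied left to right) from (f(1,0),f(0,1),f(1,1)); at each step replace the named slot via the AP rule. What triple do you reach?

start (-4,2,-6) = (f(1,0),f(0,1),f(1,1))
replace slot 2: 2·((-4)+(-6)) − 2 = -22 → (-4,-22,-6)
replace slot 1: 2·((-22)+(-6)) − (-4) = -52 → (-52,-22,-6)

-52,-22,-6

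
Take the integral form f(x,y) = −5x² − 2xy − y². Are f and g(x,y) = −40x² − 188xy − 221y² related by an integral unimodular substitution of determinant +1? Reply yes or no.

D₁ = -16, D₂ = -16
f is negative-definite; reduce −f:
−f: flip: (5,2,1)→(1,-2,5)
−f: translate: b→0 (≡-2 mod 2), so (1,-2,5)→(1,0,4)
−f: reduced (well bottom): (1,0,4) with a≤c, −a<b≤a
flip sign back: reduced form of f is (-1,0,-4)
g is negative-definite; reduce −g:
−g: translate: b→28 (≡188 mod 80), so (40,188,221)→(40,28,5)
−g: flip: (40,28,5)→(5,-28,40)
−g: translate: b→2 (≡-28 mod 10), so (5,-28,40)→(5,2,1)
−g: flip: (5,2,1)→(1,-2,5)
−g: translate: b→0 (≡-2 mod 2), so (1,-2,5)→(1,0,4)
−g: reduced (well bottom): (1,0,4) with a≤c, −a<b≤a
flip sign back: reduced form of g is (-1,0,-4)
reduced forms (-1, 0, -4) vs (-1, 0, -4) ⇒ equivalent

yes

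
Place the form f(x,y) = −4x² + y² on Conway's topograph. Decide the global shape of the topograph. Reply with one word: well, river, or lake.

D = b²−4ac = 0² − 4·(-4)·1 = 16
D = 4² is a perfect square ⇒ form factors over ℤ ⇒ lakes

lake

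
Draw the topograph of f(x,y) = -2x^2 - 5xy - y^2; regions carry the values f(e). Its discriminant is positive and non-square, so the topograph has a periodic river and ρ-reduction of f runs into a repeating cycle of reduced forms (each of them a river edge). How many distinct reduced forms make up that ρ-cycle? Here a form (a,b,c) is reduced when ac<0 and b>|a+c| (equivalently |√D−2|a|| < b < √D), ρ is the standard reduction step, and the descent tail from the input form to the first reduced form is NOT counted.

D = 17, ⌊√D⌋ = 4
descent: ρ → (-1,3,2)  [lands on river]
river: ρ → (2,1,-2)
river: ρ → (-2,3,1)
river: ρ → (1,3,-2)
river: ρ → (-2,1,2)
river: ρ → (2,3,-1)
ρ-cycle length = 6 (tail of 1 descent step not counted)

6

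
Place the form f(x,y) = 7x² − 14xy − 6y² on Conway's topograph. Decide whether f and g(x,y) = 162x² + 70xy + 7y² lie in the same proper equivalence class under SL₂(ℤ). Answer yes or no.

D₁ = 364, D₂ = 364
river cycle of f (length 8): (-6, 14, 7), (7, 14, -6), (-6, 10, 11), (11, 12, -5), (-5, 18, 2), (2, 18, -5), (-5, 12, 11), (11, 10, -6)
river cycle of g (length 8): (7, 14, -6), (-6, 10, 11), (11, 12, -5), (-5, 18, 2), (2, 18, -5), (-5, 12, 11), (11, 10, -6), (-6, 14, 7)
cycles coincide ⇒ equivalent

yes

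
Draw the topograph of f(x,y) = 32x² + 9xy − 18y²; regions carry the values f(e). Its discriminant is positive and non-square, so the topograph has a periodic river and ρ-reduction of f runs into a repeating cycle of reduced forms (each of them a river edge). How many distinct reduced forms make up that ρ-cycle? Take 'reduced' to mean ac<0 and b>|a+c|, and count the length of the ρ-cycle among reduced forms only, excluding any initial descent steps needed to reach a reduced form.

D = 2385, ⌊√D⌋ = 48
descent: ρ → (-18,27,23)  [lands on river]
river: ρ → (23,19,-22)
river: ρ → (-22,25,20)
river: ρ → (20,15,-27)
river: ρ → (-27,39,8)
river: ρ → (8,41,-22)
river: ρ → (-22,47,2)
river: ρ → (2,45,-45)
river: ρ → (-45,45,2)
river: ρ → (2,47,-22)
river: ρ → (-22,41,8)
river: ρ → (8,39,-27)
river: ρ → (-27,15,20)
river: ρ → (20,25,-22)
river: ρ → (-22,19,23)
river: ρ → (23,27,-18)
river: ρ → (-18,45,5)
river: ρ → (5,45,-18)
ρ-cycle length = 18 (tail of 1 descent step not counted)

18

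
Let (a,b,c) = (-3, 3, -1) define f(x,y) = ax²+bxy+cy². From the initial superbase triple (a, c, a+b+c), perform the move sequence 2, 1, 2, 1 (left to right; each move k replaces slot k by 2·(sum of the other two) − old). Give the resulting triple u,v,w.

start (-3,-1,-1) = (f(1,0),f(0,1),f(1,1))
replace slot 2: 2·((-3)+(-1)) − (-1) = -7 → (-3,-7,-1)
replace slot 1: 2·((-7)+(-1)) − (-3) = -13 → (-13,-7,-1)
replace slot 2: 2·((-13)+(-1)) − (-7) = -21 → (-13,-21,-1)
replace slot 1: 2·((-21)+(-1)) − (-13) = -31 → (-31,-21,-1)

-31,-21,-1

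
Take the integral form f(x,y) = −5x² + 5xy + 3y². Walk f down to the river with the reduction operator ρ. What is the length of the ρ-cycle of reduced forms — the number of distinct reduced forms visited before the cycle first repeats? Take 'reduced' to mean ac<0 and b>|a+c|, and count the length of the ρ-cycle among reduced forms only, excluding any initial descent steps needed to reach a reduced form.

D = 85, ⌊√D⌋ = 9
river: ρ → (3,7,-3)
river: ρ → (-3,5,5)
river: ρ → (5,5,-3)
river: ρ → (-3,7,3)
river: ρ → (3,5,-5)
river: ρ → (-5,5,3)
ρ-cycle length = 6 (tail of 0 descent steps not counted)

6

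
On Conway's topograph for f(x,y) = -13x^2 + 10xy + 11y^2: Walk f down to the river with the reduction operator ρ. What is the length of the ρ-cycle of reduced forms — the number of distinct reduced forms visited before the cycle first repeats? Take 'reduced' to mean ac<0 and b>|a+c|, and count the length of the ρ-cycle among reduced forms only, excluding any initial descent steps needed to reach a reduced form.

D = 672, ⌊√D⌋ = 25
river: ρ → (11,12,-12)
river: ρ → (-12,12,11)
river: ρ → (11,10,-13)
river: ρ → (-13,16,8)
river: ρ → (8,16,-13)
river: ρ → (-13,10,11)
ρ-cycle length = 6 (tail of 0 descent steps not counted)

6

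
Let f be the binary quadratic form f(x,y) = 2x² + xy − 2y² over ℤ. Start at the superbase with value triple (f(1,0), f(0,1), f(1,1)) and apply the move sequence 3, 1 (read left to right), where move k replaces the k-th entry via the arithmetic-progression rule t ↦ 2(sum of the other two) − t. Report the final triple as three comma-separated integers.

start (2,-2,1) = (f(1,0),f(0,1),f(1,1))
replace slot 3: 2·(2+(-2)) − 1 = -1 → (2,-2,-1)
replace slot 1: 2·((-2)+(-1)) − 2 = -8 → (-8,-2,-1)

-8,-2,-1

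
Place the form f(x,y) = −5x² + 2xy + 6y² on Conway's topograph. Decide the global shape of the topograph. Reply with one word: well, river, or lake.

D = b²−4ac = 2² − 4·(-5)·6 = 124
D > 0 non-square ⇒ indefinite ⇒ periodic river

river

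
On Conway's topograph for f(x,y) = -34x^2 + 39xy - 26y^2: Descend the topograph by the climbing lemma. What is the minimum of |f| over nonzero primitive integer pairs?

translate: b→29 (≡-39 mod 68), so (34,-39,26)→(34,29,21)
flip: (34,29,21)→(21,-29,34)
translate: b→13 (≡-29 mod 42), so (21,-29,34)→(21,13,26)
reduced (well bottom): (21,13,26) with a≤c, −a<b≤a
well minimum |f| = |-21| = 21 (negative-definite)

21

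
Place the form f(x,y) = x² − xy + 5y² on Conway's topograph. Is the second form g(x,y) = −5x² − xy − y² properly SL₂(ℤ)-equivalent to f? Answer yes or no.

D₁ = -19, D₂ = -19
f: translate: b→1 (≡-1 mod 2), so (1,-1,5)→(1,1,5)
f: reduced (well bottom): (1,1,5) with a≤c, −a<b≤a
g is negative-definite; reduce −g:
−g: flip: (5,1,1)→(1,-1,5)
−g: translate: b→1 (≡-1 mod 2), so (1,-1,5)→(1,1,5)
−g: reduced (well bottom): (1,1,5) with a≤c, −a<b≤a
flip sign back: reduced form of g is (-1,-1,-5)
reduced forms (1, 1, 5) vs (-1, -1, -5) ⇒ inequivalent

no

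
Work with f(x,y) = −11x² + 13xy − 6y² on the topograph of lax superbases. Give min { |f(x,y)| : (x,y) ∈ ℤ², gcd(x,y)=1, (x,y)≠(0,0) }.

translate: b→9 (≡-13 mod 22), so (11,-13,6)→(11,9,4)
flip: (11,9,4)→(4,-9,11)
translate: b→-1 (≡-9 mod 8), so (4,-9,11)→(4,-1,6)
reduced (well bottom): (4,-1,6) with a≤c, −a<b≤a
well minimum |f| = |-4| = 4 (negative-definite)

4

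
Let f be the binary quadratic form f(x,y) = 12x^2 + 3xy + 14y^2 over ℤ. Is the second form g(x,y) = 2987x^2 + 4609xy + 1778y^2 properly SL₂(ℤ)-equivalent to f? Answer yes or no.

D₁ = -663, D₂ = -663
f: reduced (well bottom): (12,3,14) with a≤c, −a<b≤a
g: translate: b→-1365 (≡4609 mod 5974), so (2987,4609,1778)→(2987,-1365,156)
g: flip: (2987,-1365,156)→(156,1365,2987)
g: translate: b→117 (≡1365 mod 312), so (156,1365,2987)→(156,117,23)
g: flip: (156,117,23)→(23,-117,156)
g: translate: b→21 (≡-117 mod 46), so (23,-117,156)→(23,21,12)
g: flip: (23,21,12)→(12,-21,23)
g: translate: b→3 (≡-21 mod 24), so (12,-21,23)→(12,3,14)
g: reduced (well bottom): (12,3,14) with a≤c, −a<b≤a
reduced forms (12, 3, 14) vs (12, 3, 14) ⇒ equivalent

yes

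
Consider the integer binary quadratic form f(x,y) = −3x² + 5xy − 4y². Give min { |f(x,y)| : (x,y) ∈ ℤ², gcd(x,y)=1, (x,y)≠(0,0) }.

translate: b→1 (≡-5 mod 6), so (3,-5,4)→(3,1,2)
flip: (3,1,2)→(2,-1,3)
reduced (well bottom): (2,-1,3) with a≤c, −a<b≤a
well minimum |f| = |-2| = 2 (negative-definite)

2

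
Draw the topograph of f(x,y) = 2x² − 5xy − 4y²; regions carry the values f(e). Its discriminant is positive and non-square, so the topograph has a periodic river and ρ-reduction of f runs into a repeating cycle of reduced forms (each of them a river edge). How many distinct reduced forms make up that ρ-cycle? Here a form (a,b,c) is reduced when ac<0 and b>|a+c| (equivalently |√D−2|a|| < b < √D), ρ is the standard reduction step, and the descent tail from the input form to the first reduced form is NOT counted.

D = 57, ⌊√D⌋ = 7
descent: ρ → (-4,5,2)  [lands on river]
river: ρ → (2,7,-1)
river: ρ → (-1,7,2)
river: ρ → (2,5,-4)
river: ρ → (-4,3,3)
river: ρ → (3,3,-4)
ρ-cycle length = 6 (tail of 1 descent step not counted)

6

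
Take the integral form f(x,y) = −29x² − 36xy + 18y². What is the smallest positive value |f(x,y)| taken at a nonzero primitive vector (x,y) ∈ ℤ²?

descent: ρ → (18,36,-29)  [lands on river]
river: ρ → (-29,22,25)
river: ρ → (25,28,-26)
river: ρ → (-26,24,27)
river: ρ → (27,30,-23)
river: ρ → (-23,16,34)
river: ρ → (34,52,-5)
river: ρ → (-5,58,1)
river: ρ → (1,58,-5)
river: ρ → (-5,52,34)
river: ρ → (34,16,-23)
river: ρ → (-23,30,27)
river: ρ → (27,24,-26)
river: ρ → (-26,28,25)
river: ρ → (25,22,-29)
river: ρ → (-29,36,18)
closes: descent 1, river 16
min |a| on river = 1

1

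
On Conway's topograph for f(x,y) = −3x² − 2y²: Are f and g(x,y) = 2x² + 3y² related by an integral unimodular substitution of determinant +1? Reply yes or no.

D₁ = -24, D₂ = -24
f is negative-definite; reduce −f:
−f: flip: (3,0,2)→(2,0,3)
−f: reduced (well bottom): (2,0,3) with a≤c, −a<b≤a
flip sign back: reduced form of f is (-2,0,-3)
g: reduced (well bottom): (2,0,3) with a≤c, −a<b≤a
reduced forms (-2, 0, -3) vs (2, 0, 3) ⇒ inequivalent

no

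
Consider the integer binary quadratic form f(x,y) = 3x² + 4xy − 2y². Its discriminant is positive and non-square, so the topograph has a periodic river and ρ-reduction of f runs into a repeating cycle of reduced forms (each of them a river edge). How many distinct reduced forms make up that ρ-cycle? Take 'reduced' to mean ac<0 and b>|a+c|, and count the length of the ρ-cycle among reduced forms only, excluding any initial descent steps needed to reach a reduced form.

D = 40, ⌊√D⌋ = 6
river: ρ → (-2,4,3)
river: ρ → (3,2,-3)
river: ρ → (-3,4,2)
river: ρ → (2,4,-3)
river: ρ → (-3,2,3)
river: ρ → (3,4,-2)
ρ-cycle length = 6 (tail of 0 descent steps not counted)

6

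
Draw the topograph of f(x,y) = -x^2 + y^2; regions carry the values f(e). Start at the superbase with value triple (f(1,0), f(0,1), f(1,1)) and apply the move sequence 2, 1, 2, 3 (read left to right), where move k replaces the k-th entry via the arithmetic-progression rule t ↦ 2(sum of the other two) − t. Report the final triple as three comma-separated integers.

start (-1,1,0) = (f(1,0),f(0,1),f(1,1))
replace slot 2: 2·((-1)+0) − 1 = -3 → (-1,-3,0)
replace slot 1: 2·((-3)+0) − (-1) = -5 → (-5,-3,0)
replace slot 2: 2·((-5)+0) − (-3) = -7 → (-5,-7,0)
replace slot 3: 2·((-5)+(-7)) − 0 = -24 → (-5,-7,-24)

-5,-7,-24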